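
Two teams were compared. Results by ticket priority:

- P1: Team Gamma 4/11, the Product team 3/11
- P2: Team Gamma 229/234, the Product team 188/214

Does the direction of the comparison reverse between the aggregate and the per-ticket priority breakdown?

P1: Team Gamma 4/11 = 36.4%, the Product team 3/11 = 27.3% → Team Gamma
P2: Team Gamma 229/234 = 97.9%, the Product team 188/214 = 87.9% → Team Gamma
Overall: Team Gamma 233/245 = 95.1%, the Product team 191/225 = 84.9% → Team Gamma
Team Gamma wins overall and in every ticket group — no reversal.

No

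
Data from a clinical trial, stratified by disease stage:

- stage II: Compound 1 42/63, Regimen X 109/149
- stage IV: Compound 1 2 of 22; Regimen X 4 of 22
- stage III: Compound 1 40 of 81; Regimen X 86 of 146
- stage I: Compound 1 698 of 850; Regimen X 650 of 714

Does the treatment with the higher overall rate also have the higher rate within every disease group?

Yes

Stage II: Compound 1 42/63 = 66.7%, Regimen X 109/149 = 73.2% → Regimen X
Stage IV: Compound 1 2/22 = 9.1%, Regimen X 4/22 = 18.2% → Regimen X
Stage III: Compound 1 40/81 = 49.4%, Regimen X 86/146 = 58.9% → Regimen X
Stage I: Compound 1 698/850 = 82.1%, Regimen X 650/714 = 91.0% → Regimen X
Overall: Compound 1 782/1016 = 77.0%, Regimen X 849/1031 = 82.3% → Regimen X
Regimen X wins overall and in every disease group — no reversal.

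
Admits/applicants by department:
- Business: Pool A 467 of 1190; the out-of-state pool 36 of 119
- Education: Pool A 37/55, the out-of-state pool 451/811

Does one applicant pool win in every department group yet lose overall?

Yes

Business: Pool A 467/1190 = 39.2%, the out-of-state pool 36/119 = 30.3% → Pool A
Education: Pool A 37/55 = 67.3%, the out-of-state pool 451/811 = 55.6% → Pool A
Overall: Pool A 504/1245 = 40.5%, the out-of-state pool 487/930 = 52.4% → the out-of-state pool
Pool A wins each department group but the out-of-state pool wins overall — the comparison reverses. Pool A's applicants skew toward Business, which has a lower base rate.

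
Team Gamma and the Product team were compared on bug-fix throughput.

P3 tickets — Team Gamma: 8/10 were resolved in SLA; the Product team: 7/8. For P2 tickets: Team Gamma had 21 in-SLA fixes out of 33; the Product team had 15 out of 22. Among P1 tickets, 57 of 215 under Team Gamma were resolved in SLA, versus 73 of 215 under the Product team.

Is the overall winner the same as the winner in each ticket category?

P3: Team Gamma 8/10 = 80.0%, the Product team 7/8 = 87.5% → the Product team
P2: Team Gamma 21/33 = 63.6%, the Product team 15/22 = 68.2% → the Product team
P1: Team Gamma 57/215 = 26.5%, the Product team 73/215 = 34.0% → the Product team
Overall: Team Gamma 86/258 = 33.3%, the Product team 95/245 = 38.8% → the Product team
The Product team wins overall and in every ticket group — no reversal.

Yes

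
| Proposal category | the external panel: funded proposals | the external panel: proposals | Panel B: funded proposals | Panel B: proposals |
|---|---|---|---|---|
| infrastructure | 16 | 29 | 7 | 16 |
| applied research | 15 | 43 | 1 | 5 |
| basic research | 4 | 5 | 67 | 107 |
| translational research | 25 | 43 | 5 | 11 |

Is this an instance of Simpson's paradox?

Yes

Infrastructure: the external panel 16/29 = 55.2%, Panel B 7/16 = 43.8% → the external panel
Applied research: the external panel 15/43 = 34.9%, Panel B 1/5 = 20.0% → the external panel
Basic research: the external panel 4/5 = 80.0%, Panel B 67/107 = 62.6% → the external panel
Translational research: the external panel 25/43 = 58.1%, Panel B 5/11 = 45.5% → the external panel
Overall: the external panel 60/120 = 50.0%, Panel B 80/139 = 57.6% → Panel B
The external panel wins each proposal group but Panel B wins overall — the comparison reverses. The external panel's proposals skew toward applied research, which has a lower base rate.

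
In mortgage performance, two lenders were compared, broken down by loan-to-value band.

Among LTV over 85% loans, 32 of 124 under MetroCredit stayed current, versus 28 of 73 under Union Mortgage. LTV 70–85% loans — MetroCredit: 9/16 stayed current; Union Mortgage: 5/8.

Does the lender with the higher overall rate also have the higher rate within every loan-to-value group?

LTV over 85%: MetroCredit 32/124 = 25.8%, Union Mortgage 28/73 = 38.4% → Union Mortgage
LTV 70–85%: MetroCredit 9/16 = 56.2%, Union Mortgage 5/8 = 62.5% → Union Mortgage
Overall: MetroCredit 41/140 = 29.3%, Union Mortgage 33/81 = 40.7% → Union Mortgage
Union Mortgage wins overall and in every loan-to-value group — no reversal.

Yes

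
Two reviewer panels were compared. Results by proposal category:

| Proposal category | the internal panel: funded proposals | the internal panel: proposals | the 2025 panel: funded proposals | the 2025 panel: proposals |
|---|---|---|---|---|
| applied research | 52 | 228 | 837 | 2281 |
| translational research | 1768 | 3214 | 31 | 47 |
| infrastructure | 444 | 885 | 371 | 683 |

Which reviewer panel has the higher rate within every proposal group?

Applied research: the internal panel 52/228 = 22.8%, the 2025 panel 837/2281 = 36.7% → the 2025 panel
Translational research: the internal panel 1768/3214 = 55.0%, the 2025 panel 31/47 = 66.0% → the 2025 panel
Infrastructure: the internal panel 444/885 = 50.2%, the 2025 panel 371/683 = 54.3% → the 2025 panel
The 2025 panel has the higher rate in all 3 groups.

the 2025 panel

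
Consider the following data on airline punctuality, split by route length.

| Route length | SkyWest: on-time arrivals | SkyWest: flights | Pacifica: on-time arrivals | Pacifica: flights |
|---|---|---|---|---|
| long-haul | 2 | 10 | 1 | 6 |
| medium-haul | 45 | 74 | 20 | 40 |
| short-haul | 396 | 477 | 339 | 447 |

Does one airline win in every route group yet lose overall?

Long-haul: SkyWest 2/10 = 20.0%, Pacifica 1/6 = 16.7% → SkyWest
Medium-haul: SkyWest 45/74 = 60.8%, Pacifica 20/40 = 50.0% → SkyWest
Short-haul: SkyWest 396/477 = 83.0%, Pacifica 339/447 = 75.8% → SkyWest
Overall: SkyWest 443/561 = 79.0%, Pacifica 360/493 = 73.0% → SkyWest
SkyWest wins overall and in every route group — no reversal.

No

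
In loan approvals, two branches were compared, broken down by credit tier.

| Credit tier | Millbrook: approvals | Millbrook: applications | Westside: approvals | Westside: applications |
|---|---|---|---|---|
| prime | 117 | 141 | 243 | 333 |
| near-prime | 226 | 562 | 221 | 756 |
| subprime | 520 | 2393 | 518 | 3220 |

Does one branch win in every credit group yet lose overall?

Prime: Millbrook 117/141 = 83.0%, Westside 243/333 = 73.0% → Millbrook
Near-prime: Millbrook 226/562 = 40.2%, Westside 221/756 = 29.2% → Millbrook
Subprime: Millbrook 520/2393 = 21.7%, Westside 518/3220 = 16.1% → Millbrook
Overall: Millbrook 863/3096 = 27.9%, Westside 982/4309 = 22.8% → Millbrook
Millbrook wins overall and in every credit group — no reversal.

No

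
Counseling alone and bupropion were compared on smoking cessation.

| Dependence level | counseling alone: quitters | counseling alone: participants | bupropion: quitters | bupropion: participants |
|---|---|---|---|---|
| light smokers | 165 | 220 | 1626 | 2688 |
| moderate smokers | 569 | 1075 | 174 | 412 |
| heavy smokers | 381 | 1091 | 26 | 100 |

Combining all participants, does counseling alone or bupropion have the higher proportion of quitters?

bupropion

Light smokers: counseling alone 165/220 = 75.0%, bupropion 1626/2688 = 60.5% → counseling alone
Moderate smokers: counseling alone 569/1075 = 52.9%, bupropion 174/412 = 42.2% → counseling alone
Heavy smokers: counseling alone 381/1091 = 34.9%, bupropion 26/100 = 26.0% → counseling alone
Overall: counseling alone 1115/2386 = 46.7%, bupropion 1826/3200 = 57.1% → bupropion
(Counseling alone wins every dependence group but bupropion wins overall — counseling alone's participants skew toward the low-rate heavy smokers group.)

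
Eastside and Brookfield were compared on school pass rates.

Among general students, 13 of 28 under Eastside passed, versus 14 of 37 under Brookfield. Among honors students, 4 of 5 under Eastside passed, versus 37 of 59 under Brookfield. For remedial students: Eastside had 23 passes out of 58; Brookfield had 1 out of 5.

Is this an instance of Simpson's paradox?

Yes

General: Eastside 13/28 = 46.4%, Brookfield 14/37 = 37.8% → Eastside
Honors: Eastside 4/5 = 80.0%, Brookfield 37/59 = 62.7% → Eastside
Remedial: Eastside 23/58 = 39.7%, Brookfield 1/5 = 20.0% → Eastside
Overall: Eastside 40/91 = 44.0%, Brookfield 52/101 = 51.5% → Brookfield
Eastside wins each student group but Brookfield wins overall — the comparison reverses. Eastside's students skew toward remedial, which has a lower base rate.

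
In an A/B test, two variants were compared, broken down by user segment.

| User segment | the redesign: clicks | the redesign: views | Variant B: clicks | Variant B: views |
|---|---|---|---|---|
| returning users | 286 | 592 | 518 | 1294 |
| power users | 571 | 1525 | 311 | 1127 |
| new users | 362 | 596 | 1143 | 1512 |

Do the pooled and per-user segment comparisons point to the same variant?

No

Returning users: the redesign 286/592 = 48.3%, Variant B 518/1294 = 40.0% → the redesign
Power users: the redesign 571/1525 = 37.4%, Variant B 311/1127 = 27.6% → the redesign
New users: the redesign 362/596 = 60.7%, Variant B 1143/1512 = 75.6% → Variant B
Overall: the redesign 1219/2713 = 44.9%, Variant B 1972/3933 = 50.1% → Variant B
Neither sweeps: the redesign wins 2 of 3 groups, Variant B wins 1. Variant B wins overall but not every group — no Simpson reversal.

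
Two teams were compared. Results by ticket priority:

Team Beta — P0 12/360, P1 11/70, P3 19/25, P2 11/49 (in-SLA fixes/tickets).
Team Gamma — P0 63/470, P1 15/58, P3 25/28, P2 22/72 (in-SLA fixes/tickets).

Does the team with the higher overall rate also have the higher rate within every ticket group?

Yes

P0: Team Beta 12/360 = 3.3%, Team Gamma 63/470 = 13.4% → Team Gamma
P1: Team Beta 11/70 = 15.7%, Team Gamma 15/58 = 25.9% → Team Gamma
P3: Team Beta 19/25 = 76.0%, Team Gamma 25/28 = 89.3% → Team Gamma
P2: Team Beta 11/49 = 22.4%, Team Gamma 22/72 = 30.6% → Team Gamma
Overall: Team Beta 53/504 = 10.5%, Team Gamma 125/628 = 19.9% → Team Gamma
Team Gamma wins overall and in every ticket group — no reversal.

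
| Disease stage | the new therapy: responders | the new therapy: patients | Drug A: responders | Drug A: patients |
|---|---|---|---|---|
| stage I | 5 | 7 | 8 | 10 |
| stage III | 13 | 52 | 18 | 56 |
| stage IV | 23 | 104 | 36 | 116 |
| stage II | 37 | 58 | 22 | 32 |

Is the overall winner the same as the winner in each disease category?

Stage I: the new therapy 5/7 = 71.4%, Drug A 8/10 = 80.0% → Drug A
Stage III: the new therapy 13/52 = 25.0%, Drug A 18/56 = 32.1% → Drug A
Stage IV: the new therapy 23/104 = 22.1%, Drug A 36/116 = 31.0% → Drug A
Stage II: the new therapy 37/58 = 63.8%, Drug A 22/32 = 68.8% → Drug A
Overall: the new therapy 78/221 = 35.3%, Drug A 84/214 = 39.3% → Drug A
Drug A wins overall and in every disease group — no reversal.

Yes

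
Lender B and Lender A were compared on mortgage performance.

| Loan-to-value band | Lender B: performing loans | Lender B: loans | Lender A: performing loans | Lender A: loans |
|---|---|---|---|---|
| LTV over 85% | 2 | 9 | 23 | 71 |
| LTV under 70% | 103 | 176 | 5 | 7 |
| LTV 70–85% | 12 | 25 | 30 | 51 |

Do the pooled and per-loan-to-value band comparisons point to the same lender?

LTV over 85%: Lender B 2/9 = 22.2%, Lender A 23/71 = 32.4% → Lender A
LTV under 70%: Lender B 103/176 = 58.5%, Lender A 5/7 = 71.4% → Lender A
LTV 70–85%: Lender B 12/25 = 48.0%, Lender A 30/51 = 58.8% → Lender A
Overall: Lender B 117/210 = 55.7%, Lender A 58/129 = 45.0% → Lender B
Lender A wins each loan-to-value group but Lender B wins overall — the comparison reverses. Lender A's loans skew toward LTV over 85%, which has a lower base rate.

No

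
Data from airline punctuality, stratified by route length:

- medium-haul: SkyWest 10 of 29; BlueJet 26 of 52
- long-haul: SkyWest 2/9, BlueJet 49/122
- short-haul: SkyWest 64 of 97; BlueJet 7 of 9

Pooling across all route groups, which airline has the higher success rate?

Medium-haul: SkyWest 10/29 = 34.5%, BlueJet 26/52 = 50.0% → BlueJet
Long-haul: SkyWest 2/9 = 22.2%, BlueJet 49/122 = 40.2% → BlueJet
Short-haul: SkyWest 64/97 = 66.0%, BlueJet 7/9 = 77.8% → BlueJet
Overall: SkyWest 76/135 = 56.3%, BlueJet 82/183 = 44.8% → SkyWest
(BlueJet wins every route group but SkyWest wins overall — BlueJet's flights skew toward the low-rate long-haul group.)

SkyWest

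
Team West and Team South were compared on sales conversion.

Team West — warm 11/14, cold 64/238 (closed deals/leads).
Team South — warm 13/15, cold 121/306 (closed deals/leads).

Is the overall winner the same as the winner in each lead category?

Warm: Team West 11/14 = 78.6%, Team South 13/15 = 86.7% → Team South
Cold: Team West 64/238 = 26.9%, Team South 121/306 = 39.5% → Team South
Overall: Team West 75/252 = 29.8%, Team South 134/321 = 41.7% → Team South
Team South wins overall and in every lead group — no reversal.

Yes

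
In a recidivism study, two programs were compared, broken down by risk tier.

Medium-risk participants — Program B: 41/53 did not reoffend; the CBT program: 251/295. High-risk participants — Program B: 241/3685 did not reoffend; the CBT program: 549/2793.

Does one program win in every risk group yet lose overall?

No

Medium-risk: Program B 41/53 = 77.4%, the CBT program 251/295 = 85.1% → the CBT program
High-risk: Program B 241/3685 = 6.5%, the CBT program 549/2793 = 19.7% → the CBT program
Overall: Program B 282/3738 = 7.5%, the CBT program 800/3088 = 25.9% → the CBT program
The CBT program wins overall and in every risk group — no reversal.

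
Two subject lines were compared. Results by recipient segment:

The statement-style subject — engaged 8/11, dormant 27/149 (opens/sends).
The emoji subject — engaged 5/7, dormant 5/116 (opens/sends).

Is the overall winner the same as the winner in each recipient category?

Yes

Engaged: the statement-style subject 8/11 = 72.7%, the emoji subject 5/7 = 71.4% → the statement-style subject
Dormant: the statement-style subject 27/149 = 18.1%, the emoji subject 5/116 = 4.3% → the statement-style subject
Overall: the statement-style subject 35/160 = 21.9%, the emoji subject 10/123 = 8.1% → the statement-style subject
The statement-style subject wins overall and in every recipient group — no reversal.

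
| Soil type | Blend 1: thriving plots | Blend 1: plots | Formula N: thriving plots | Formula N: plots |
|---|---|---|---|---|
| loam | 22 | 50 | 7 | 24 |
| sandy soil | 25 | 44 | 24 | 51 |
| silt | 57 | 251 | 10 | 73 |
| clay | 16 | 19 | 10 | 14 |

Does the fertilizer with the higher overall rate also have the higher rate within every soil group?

Loam: Blend 1 22/50 = 44.0%, Formula N 7/24 = 29.2% → Blend 1
Sandy soil: Blend 1 25/44 = 56.8%, Formula N 24/51 = 47.1% → Blend 1
Silt: Blend 1 57/251 = 22.7%, Formula N 10/73 = 13.7% → Blend 1
Clay: Blend 1 16/19 = 84.2%, Formula N 10/14 = 71.4% → Blend 1
Overall: Blend 1 120/364 = 33.0%, Formula N 51/162 = 31.5% → Blend 1
Blend 1 wins overall and in every soil group — no reversal.

Yes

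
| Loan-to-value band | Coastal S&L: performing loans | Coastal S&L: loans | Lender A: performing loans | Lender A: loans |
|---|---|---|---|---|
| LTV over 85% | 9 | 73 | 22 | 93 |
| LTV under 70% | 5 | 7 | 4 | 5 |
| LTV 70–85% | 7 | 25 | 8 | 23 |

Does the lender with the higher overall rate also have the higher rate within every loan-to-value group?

Yes

LTV over 85%: Coastal S&L 9/73 = 12.3%, Lender A 22/93 = 23.7% → Lender A
LTV under 70%: Coastal S&L 5/7 = 71.4%, Lender A 4/5 = 80.0% → Lender A
LTV 70–85%: Coastal S&L 7/25 = 28.0%, Lender A 8/23 = 34.8% → Lender A
Overall: Coastal S&L 21/105 = 20.0%, Lender A 34/121 = 28.1% → Lender A
Lender A wins overall and in every loan-to-value group — no reversal.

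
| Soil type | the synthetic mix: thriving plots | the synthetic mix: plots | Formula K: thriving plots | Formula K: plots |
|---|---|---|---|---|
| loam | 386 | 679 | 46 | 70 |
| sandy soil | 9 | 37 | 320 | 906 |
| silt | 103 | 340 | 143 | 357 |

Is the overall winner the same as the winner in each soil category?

Loam: the synthetic mix 386/679 = 56.8%, Formula K 46/70 = 65.7% → Formula K
Sandy soil: the synthetic mix 9/37 = 24.3%, Formula K 320/906 = 35.3% → Formula K
Silt: the synthetic mix 103/340 = 30.3%, Formula K 143/357 = 40.1% → Formula K
Overall: the synthetic mix 498/1056 = 47.2%, Formula K 509/1333 = 38.2% → the synthetic mix
Formula K wins each soil group but the synthetic mix wins overall — the comparison reverses. Formula K's plots skew toward sandy soil, which has a lower base rate.

No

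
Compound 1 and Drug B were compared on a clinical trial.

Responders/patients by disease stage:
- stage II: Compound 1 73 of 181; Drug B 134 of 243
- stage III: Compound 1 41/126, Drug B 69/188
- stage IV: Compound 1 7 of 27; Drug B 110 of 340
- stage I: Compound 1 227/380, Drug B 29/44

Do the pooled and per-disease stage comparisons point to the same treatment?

Stage II: Compound 1 73/181 = 40.3%, Drug B 134/243 = 55.1% → Drug B
Stage III: Compound 1 41/126 = 32.5%, Drug B 69/188 = 36.7% → Drug B
Stage IV: Compound 1 7/27 = 25.9%, Drug B 110/340 = 32.4% → Drug B
Stage I: Compound 1 227/380 = 59.7%, Drug B 29/44 = 65.9% → Drug B
Overall: Compound 1 348/714 = 48.7%, Drug B 342/815 = 42.0% → Compound 1
Drug B wins each disease group but Compound 1 wins overall — the comparison reverses. Drug B's patients skew toward stage IV, which has a lower base rate.

No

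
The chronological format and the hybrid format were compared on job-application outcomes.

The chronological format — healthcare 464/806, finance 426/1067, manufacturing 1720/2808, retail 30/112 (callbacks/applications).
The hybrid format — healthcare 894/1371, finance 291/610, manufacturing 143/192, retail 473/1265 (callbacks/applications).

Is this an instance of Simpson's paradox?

Healthcare: the chronological format 464/806 = 57.6%, the hybrid format 894/1371 = 65.2% → the hybrid format
Finance: the chronological format 426/1067 = 39.9%, the hybrid format 291/610 = 47.7% → the hybrid format
Manufacturing: the chronological format 1720/2808 = 61.3%, the hybrid format 143/192 = 74.5% → the hybrid format
Retail: the chronological format 30/112 = 26.8%, the hybrid format 473/1265 = 37.4% → the hybrid format
Overall: the chronological format 2640/4793 = 55.1%, the hybrid format 1801/3438 = 52.4% → the chronological format
The hybrid format wins each industry group but the chronological format wins overall — the comparison reverses. The hybrid format's applications skew toward retail, which has a lower base rate.

Yes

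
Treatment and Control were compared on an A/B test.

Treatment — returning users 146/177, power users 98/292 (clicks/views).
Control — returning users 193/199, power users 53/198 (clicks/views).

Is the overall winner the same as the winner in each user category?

No

Returning users: Treatment 146/177 = 82.5%, Control 193/199 = 97.0% → Control
Power users: Treatment 98/292 = 33.6%, Control 53/198 = 26.8% → Treatment
Overall: Treatment 244/469 = 52.0%, Control 246/397 = 62.0% → Control
Neither sweeps: Treatment wins 1 of 2 groups, Control wins 1. Control wins overall but not every group — no Simpson reversal.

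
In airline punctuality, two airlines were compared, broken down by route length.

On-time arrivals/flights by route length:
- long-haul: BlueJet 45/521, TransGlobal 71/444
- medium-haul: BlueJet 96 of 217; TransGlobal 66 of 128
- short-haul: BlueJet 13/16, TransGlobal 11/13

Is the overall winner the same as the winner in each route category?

Long-haul: BlueJet 45/521 = 8.6%, TransGlobal 71/444 = 16.0% → TransGlobal
Medium-haul: BlueJet 96/217 = 44.2%, TransGlobal 66/128 = 51.6% → TransGlobal
Short-haul: BlueJet 13/16 = 81.2%, TransGlobal 11/13 = 84.6% → TransGlobal
Overall: BlueJet 154/754 = 20.4%, TransGlobal 148/585 = 25.3% → TransGlobal
TransGlobal wins overall and in every route group — no reversal.

Yes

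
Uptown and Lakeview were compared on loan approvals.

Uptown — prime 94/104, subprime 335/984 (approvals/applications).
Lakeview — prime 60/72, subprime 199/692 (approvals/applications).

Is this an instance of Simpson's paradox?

No

Prime: Uptown 94/104 = 90.4%, Lakeview 60/72 = 83.3% → Uptown
Subprime: Uptown 335/984 = 34.0%, Lakeview 199/692 = 28.8% → Uptown
Overall: Uptown 429/1088 = 39.4%, Lakeview 259/764 = 33.9% → Uptown
Uptown wins overall and in every credit group — no reversal.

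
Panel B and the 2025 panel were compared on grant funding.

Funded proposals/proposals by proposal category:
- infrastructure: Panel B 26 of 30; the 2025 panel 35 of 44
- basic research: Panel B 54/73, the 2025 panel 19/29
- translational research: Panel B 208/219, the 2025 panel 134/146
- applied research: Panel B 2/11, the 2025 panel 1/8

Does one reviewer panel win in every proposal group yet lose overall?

Infrastructure: Panel B 26/30 = 86.7%, the 2025 panel 35/44 = 79.5% → Panel B
Basic research: Panel B 54/73 = 74.0%, the 2025 panel 19/29 = 65.5% → Panel B
Translational research: Panel B 208/219 = 95.0%, the 2025 panel 134/146 = 91.8% → Panel B
Applied research: Panel B 2/11 = 18.2%, the 2025 panel 1/8 = 12.5% → Panel B
Overall: Panel B 290/333 = 87.1%, the 2025 panel 189/227 = 83.3% → Panel B
Panel B wins overall and in every proposal group — no reversal.

No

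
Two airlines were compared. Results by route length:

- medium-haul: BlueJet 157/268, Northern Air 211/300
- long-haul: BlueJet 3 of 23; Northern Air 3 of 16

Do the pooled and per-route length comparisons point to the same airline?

Yes

Medium-haul: BlueJet 157/268 = 58.6%, Northern Air 211/300 = 70.3% → Northern Air
Long-haul: BlueJet 3/23 = 13.0%, Northern Air 3/16 = 18.8% → Northern Air
Overall: BlueJet 160/291 = 55.0%, Northern Air 214/316 = 67.7% → Northern Air
Northern Air wins overall and in every route group — no reversal.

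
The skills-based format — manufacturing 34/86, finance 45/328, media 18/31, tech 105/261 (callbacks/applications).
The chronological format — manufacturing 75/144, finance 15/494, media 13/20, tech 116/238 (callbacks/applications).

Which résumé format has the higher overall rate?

the skills-based format

Manufacturing: the skills-based format 34/86 = 39.5%, the chronological format 75/144 = 52.1% → the chronological format
Finance: the skills-based format 45/328 = 13.7%, the chronological format 15/494 = 3.0% → the skills-based format
Media: the skills-based format 18/31 = 58.1%, the chronological format 13/20 = 65.0% → the chronological format
Tech: the skills-based format 105/261 = 40.2%, the chronological format 116/238 = 48.7% → the chronological format
Overall: the skills-based format 202/706 = 28.6%, the chronological format 219/896 = 24.4% → the skills-based format
(Neither sweeps every industry group, but the skills-based format has the higher pooled rate.)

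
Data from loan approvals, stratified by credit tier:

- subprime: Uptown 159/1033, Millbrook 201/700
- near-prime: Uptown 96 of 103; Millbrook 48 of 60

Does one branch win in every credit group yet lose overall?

No

Subprime: Uptown 159/1033 = 15.4%, Millbrook 201/700 = 28.7% → Millbrook
Near-prime: Uptown 96/103 = 93.2%, Millbrook 48/60 = 80.0% → Uptown
Overall: Uptown 255/1136 = 22.4%, Millbrook 249/760 = 32.8% → Millbrook
Neither sweeps: Uptown wins 1 of 2 groups, Millbrook wins 1. Millbrook wins overall but not every group — no Simpson reversal.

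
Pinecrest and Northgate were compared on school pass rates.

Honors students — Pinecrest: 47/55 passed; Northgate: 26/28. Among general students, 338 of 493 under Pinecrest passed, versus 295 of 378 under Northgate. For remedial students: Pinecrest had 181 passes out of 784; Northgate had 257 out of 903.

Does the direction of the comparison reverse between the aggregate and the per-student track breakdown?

Honors: Pinecrest 47/55 = 85.5%, Northgate 26/28 = 92.9% → Northgate
General: Pinecrest 338/493 = 68.6%, Northgate 295/378 = 78.0% → Northgate
Remedial: Pinecrest 181/784 = 23.1%, Northgate 257/903 = 28.5% → Northgate
Overall: Pinecrest 566/1332 = 42.5%, Northgate 578/1309 = 44.2% → Northgate
Northgate wins overall and in every student group — no reversal.

No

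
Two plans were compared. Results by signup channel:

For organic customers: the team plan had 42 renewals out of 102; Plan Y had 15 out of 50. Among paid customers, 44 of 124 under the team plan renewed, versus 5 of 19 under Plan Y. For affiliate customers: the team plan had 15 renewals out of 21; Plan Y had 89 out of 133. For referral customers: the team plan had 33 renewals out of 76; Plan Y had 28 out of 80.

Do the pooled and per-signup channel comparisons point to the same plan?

Organic: the team plan 42/102 = 41.2%, Plan Y 15/50 = 30.0% → the team plan
Paid: the team plan 44/124 = 35.5%, Plan Y 5/19 = 26.3% → the team plan
Affiliate: the team plan 15/21 = 71.4%, Plan Y 89/133 = 66.9% → the team plan
Referral: the team plan 33/76 = 43.4%, Plan Y 28/80 = 35.0% → the team plan
Overall: the team plan 134/323 = 41.5%, Plan Y 137/282 = 48.6% → Plan Y
The team plan wins each signup group but Plan Y wins overall — the comparison reverses. The team plan's customers skew toward paid, which has a lower base rate.

No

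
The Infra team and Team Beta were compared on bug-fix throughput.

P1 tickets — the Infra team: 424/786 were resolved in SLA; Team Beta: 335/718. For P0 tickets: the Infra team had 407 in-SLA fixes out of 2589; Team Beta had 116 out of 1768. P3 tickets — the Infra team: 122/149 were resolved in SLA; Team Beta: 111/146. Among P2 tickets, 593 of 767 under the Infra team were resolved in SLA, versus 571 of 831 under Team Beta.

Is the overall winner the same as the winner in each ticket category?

Yes

P1: the Infra team 424/786 = 53.9%, Team Beta 335/718 = 46.7% → the Infra team
P0: the Infra team 407/2589 = 15.7%, Team Beta 116/1768 = 6.6% → the Infra team
P3: the Infra team 122/149 = 81.9%, Team Beta 111/146 = 76.0% → the Infra team
P2: the Infra team 593/767 = 77.3%, Team Beta 571/831 = 68.7% → the Infra team
Overall: the Infra team 1546/4291 = 36.0%, Team Beta 1133/3463 = 32.7% → the Infra team
The Infra team wins overall and in every ticket group — no reversal.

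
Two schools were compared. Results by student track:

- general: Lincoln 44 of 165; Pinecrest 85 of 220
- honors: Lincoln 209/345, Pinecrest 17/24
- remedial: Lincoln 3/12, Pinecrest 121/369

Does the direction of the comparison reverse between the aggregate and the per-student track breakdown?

Yes

General: Lincoln 44/165 = 26.7%, Pinecrest 85/220 = 38.6% → Pinecrest
Honors: Lincoln 209/345 = 60.6%, Pinecrest 17/24 = 70.8% → Pinecrest
Remedial: Lincoln 3/12 = 25.0%, Pinecrest 121/369 = 32.8% → Pinecrest
Overall: Lincoln 256/522 = 49.0%, Pinecrest 223/613 = 36.4% → Lincoln
Pinecrest wins each student group but Lincoln wins overall — the comparison reverses. Pinecrest's students skew toward remedial, which has a lower base rate.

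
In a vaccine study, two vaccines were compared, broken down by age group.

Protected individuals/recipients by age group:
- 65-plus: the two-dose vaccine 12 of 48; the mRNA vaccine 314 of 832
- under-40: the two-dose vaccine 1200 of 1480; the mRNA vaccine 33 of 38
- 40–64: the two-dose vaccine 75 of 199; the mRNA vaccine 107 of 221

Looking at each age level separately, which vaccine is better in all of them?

65-plus: the two-dose vaccine 12/48 = 25.0%, the mRNA vaccine 314/832 = 37.7% → the mRNA vaccine
Under-40: the two-dose vaccine 1200/1480 = 81.1%, the mRNA vaccine 33/38 = 86.8% → the mRNA vaccine
40–64: the two-dose vaccine 75/199 = 37.7%, the mRNA vaccine 107/221 = 48.4% → the mRNA vaccine
The mRNA vaccine has the higher rate in all 3 groups.

the mRNA vaccine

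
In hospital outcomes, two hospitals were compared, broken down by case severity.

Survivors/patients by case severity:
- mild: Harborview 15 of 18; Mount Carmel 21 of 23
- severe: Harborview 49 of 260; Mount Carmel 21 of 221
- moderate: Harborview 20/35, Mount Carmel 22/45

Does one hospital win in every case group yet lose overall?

No

Mild: Harborview 15/18 = 83.3%, Mount Carmel 21/23 = 91.3% → Mount Carmel
Severe: Harborview 49/260 = 18.8%, Mount Carmel 21/221 = 9.5% → Harborview
Moderate: Harborview 20/35 = 57.1%, Mount Carmel 22/45 = 48.9% → Harborview
Overall: Harborview 84/313 = 26.8%, Mount Carmel 64/289 = 22.1% → Harborview
Neither sweeps: Harborview wins 2 of 3 groups, Mount Carmel wins 1. Harborview wins overall but not every group — no Simpson reversal.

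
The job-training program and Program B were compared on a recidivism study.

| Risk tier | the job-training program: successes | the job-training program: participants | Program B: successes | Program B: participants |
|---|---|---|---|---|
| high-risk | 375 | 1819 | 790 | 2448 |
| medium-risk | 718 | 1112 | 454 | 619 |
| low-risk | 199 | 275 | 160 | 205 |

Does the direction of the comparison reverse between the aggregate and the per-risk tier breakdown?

High-risk: the job-training program 375/1819 = 20.6%, Program B 790/2448 = 32.3% → Program B
Medium-risk: the job-training program 718/1112 = 64.6%, Program B 454/619 = 73.3% → Program B
Low-risk: the job-training program 199/275 = 72.4%, Program B 160/205 = 78.0% → Program B
Overall: the job-training program 1292/3206 = 40.3%, Program B 1404/3272 = 42.9% → Program B
Program B wins overall and in every risk group — no reversal.

No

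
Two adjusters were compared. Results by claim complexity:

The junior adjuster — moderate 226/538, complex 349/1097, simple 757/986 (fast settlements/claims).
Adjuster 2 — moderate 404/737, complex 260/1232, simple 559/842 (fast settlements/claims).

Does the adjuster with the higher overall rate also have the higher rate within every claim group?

No

Moderate: the junior adjuster 226/538 = 42.0%, Adjuster 2 404/737 = 54.8% → Adjuster 2
Complex: the junior adjuster 349/1097 = 31.8%, Adjuster 2 260/1232 = 21.1% → the junior adjuster
Simple: the junior adjuster 757/986 = 76.8%, Adjuster 2 559/842 = 66.4% → the junior adjuster
Overall: the junior adjuster 1332/2621 = 50.8%, Adjuster 2 1223/2811 = 43.5% → the junior adjuster
Neither sweeps: the junior adjuster wins 2 of 3 groups, Adjuster 2 wins 1. The junior adjuster wins overall but not every group — no Simpson reversal.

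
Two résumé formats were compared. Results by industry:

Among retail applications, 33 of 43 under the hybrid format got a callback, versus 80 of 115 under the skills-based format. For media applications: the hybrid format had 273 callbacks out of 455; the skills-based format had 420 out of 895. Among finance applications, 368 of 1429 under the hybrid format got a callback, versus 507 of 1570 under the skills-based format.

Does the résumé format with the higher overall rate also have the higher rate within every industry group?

No

Retail: the hybrid format 33/43 = 76.7%, the skills-based format 80/115 = 69.6% → the hybrid format
Media: the hybrid format 273/455 = 60.0%, the skills-based format 420/895 = 46.9% → the hybrid format
Finance: the hybrid format 368/1429 = 25.8%, the skills-based format 507/1570 = 32.3% → the skills-based format
Overall: the hybrid format 674/1927 = 35.0%, the skills-based format 1007/2580 = 39.0% → the skills-based format
Neither sweeps: the hybrid format wins 2 of 3 groups, the skills-based format wins 1. The skills-based format wins overall but not every group — no Simpson reversal.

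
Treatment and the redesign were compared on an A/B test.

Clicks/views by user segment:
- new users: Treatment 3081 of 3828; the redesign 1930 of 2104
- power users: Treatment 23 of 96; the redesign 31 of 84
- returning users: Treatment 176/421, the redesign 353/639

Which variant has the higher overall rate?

the redesign

New users: Treatment 3081/3828 = 80.5%, the redesign 1930/2104 = 91.7% → the redesign
Power users: Treatment 23/96 = 24.0%, the redesign 31/84 = 36.9% → the redesign
Returning users: Treatment 176/421 = 41.8%, the redesign 353/639 = 55.2% → the redesign
Overall: Treatment 3280/4345 = 75.5%, the redesign 2314/2827 = 81.9% → the redesign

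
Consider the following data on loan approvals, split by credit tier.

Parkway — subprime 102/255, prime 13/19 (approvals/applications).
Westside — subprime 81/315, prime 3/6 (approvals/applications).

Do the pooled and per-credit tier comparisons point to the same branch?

Subprime: Parkway 102/255 = 40.0%, Westside 81/315 = 25.7% → Parkway
Prime: Parkway 13/19 = 68.4%, Westside 3/6 = 50.0% → Parkway
Overall: Parkway 115/274 = 42.0%, Westside 84/321 = 26.2% → Parkway
Parkway wins overall and in every credit group — no reversal.

Yes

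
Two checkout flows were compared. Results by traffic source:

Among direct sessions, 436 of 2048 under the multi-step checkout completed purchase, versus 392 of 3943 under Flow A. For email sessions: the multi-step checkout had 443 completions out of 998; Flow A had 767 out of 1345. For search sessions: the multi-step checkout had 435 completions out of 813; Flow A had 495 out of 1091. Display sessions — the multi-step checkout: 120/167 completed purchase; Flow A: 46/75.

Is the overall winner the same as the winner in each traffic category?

Direct: the multi-step checkout 436/2048 = 21.3%, Flow A 392/3943 = 9.9% → the multi-step checkout
Email: the multi-step checkout 443/998 = 44.4%, Flow A 767/1345 = 57.0% → Flow A
Search: the multi-step checkout 435/813 = 53.5%, Flow A 495/1091 = 45.4% → the multi-step checkout
Display: the multi-step checkout 120/167 = 71.9%, Flow A 46/75 = 61.3% → the multi-step checkout
Overall: the multi-step checkout 1434/4026 = 35.6%, Flow A 1700/6454 = 26.3% → the multi-step checkout
Neither sweeps: the multi-step checkout wins 3 of 4 groups, Flow A wins 1. The multi-step checkout wins overall but not every group — no Simpson reversal.

No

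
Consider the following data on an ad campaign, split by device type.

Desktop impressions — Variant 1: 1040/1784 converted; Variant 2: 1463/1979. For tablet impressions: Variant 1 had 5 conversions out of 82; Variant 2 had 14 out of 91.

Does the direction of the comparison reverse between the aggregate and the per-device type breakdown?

No

Desktop: Variant 1 1040/1784 = 58.3%, Variant 2 1463/1979 = 73.9% → Variant 2
Tablet: Variant 1 5/82 = 6.1%, Variant 2 14/91 = 15.4% → Variant 2
Overall: Variant 1 1045/1866 = 56.0%, Variant 2 1477/2070 = 71.4% → Variant 2
Variant 2 wins overall and in every device group — no reversal.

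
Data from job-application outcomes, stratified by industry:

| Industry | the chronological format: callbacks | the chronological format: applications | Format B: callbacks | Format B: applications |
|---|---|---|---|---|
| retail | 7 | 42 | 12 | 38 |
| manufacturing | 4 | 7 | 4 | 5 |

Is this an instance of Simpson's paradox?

No

Retail: the chronological format 7/42 = 16.7%, Format B 12/38 = 31.6% → Format B
Manufacturing: the chronological format 4/7 = 57.1%, Format B 4/5 = 80.0% → Format B
Overall: the chronological format 11/49 = 22.4%, Format B 16/43 = 37.2% → Format B
Format B wins overall and in every industry group — no reversal.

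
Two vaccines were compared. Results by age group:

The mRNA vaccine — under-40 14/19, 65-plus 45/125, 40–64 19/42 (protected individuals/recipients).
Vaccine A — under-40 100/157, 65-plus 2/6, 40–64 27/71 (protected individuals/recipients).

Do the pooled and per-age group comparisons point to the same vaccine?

Under-40: the mRNA vaccine 14/19 = 73.7%, Vaccine A 100/157 = 63.7% → the mRNA vaccine
65-plus: the mRNA vaccine 45/125 = 36.0%, Vaccine A 2/6 = 33.3% → the mRNA vaccine
40–64: the mRNA vaccine 19/42 = 45.2%, Vaccine A 27/71 = 38.0% → the mRNA vaccine
Overall: the mRNA vaccine 78/186 = 41.9%, Vaccine A 129/234 = 55.1% → Vaccine A
The mRNA vaccine wins each age group but Vaccine A wins overall — the comparison reverses. The mRNA vaccine's recipients skew toward 65-plus, which has a lower base rate.

No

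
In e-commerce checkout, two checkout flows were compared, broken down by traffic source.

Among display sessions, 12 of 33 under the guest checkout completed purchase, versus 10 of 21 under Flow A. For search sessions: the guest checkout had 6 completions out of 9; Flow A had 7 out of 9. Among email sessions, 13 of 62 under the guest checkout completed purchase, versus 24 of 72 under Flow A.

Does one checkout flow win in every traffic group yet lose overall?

Display: the guest checkout 12/33 = 36.4%, Flow A 10/21 = 47.6% → Flow A
Search: the guest checkout 6/9 = 66.7%, Flow A 7/9 = 77.8% → Flow A
Email: the guest checkout 13/62 = 21.0%, Flow A 24/72 = 33.3% → Flow A
Overall: the guest checkout 31/104 = 29.8%, Flow A 41/102 = 40.2% → Flow A
Flow A wins overall and in every traffic group — no reversal.

No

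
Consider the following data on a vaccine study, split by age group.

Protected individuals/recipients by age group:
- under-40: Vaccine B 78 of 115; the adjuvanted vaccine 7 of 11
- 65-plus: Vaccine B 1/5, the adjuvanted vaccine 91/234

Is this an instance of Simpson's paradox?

Under-40: Vaccine B 78/115 = 67.8%, the adjuvanted vaccine 7/11 = 63.6% → Vaccine B
65-plus: Vaccine B 1/5 = 20.0%, the adjuvanted vaccine 91/234 = 38.9% → the adjuvanted vaccine
Overall: Vaccine B 79/120 = 65.8%, the adjuvanted vaccine 98/245 = 40.0% → Vaccine B
Neither sweeps: Vaccine B wins 1 of 2 groups, the adjuvanted vaccine wins 1. Vaccine B wins overall but not every group — no Simpson reversal.

No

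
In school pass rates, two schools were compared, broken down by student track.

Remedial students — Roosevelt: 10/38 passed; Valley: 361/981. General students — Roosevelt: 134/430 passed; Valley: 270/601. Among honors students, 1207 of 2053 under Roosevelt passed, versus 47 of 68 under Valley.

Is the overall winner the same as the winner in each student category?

No

Remedial: Roosevelt 10/38 = 26.3%, Valley 361/981 = 36.8% → Valley
General: Roosevelt 134/430 = 31.2%, Valley 270/601 = 44.9% → Valley
Honors: Roosevelt 1207/2053 = 58.8%, Valley 47/68 = 69.1% → Valley
Overall: Roosevelt 1351/2521 = 53.6%, Valley 678/1650 = 41.1% → Roosevelt
Valley wins each student group but Roosevelt wins overall — the comparison reverses. Valley's students skew toward remedial, which has a lower base rate.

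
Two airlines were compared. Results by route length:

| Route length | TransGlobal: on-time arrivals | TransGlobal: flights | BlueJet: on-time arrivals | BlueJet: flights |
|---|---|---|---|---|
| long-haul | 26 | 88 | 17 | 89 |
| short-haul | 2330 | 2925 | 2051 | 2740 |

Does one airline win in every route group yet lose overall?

No

Long-haul: TransGlobal 26/88 = 29.5%, BlueJet 17/89 = 19.1% → TransGlobal
Short-haul: TransGlobal 2330/2925 = 79.7%, BlueJet 2051/2740 = 74.9% → TransGlobal
Overall: TransGlobal 2356/3013 = 78.2%, BlueJet 2068/2829 = 73.1% → TransGlobal
TransGlobal wins overall and in every route group — no reversal.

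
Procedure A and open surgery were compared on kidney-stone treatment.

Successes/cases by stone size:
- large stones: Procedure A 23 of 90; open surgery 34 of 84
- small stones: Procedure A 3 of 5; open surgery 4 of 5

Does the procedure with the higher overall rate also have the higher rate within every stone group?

Large stones: Procedure A 23/90 = 25.6%, open surgery 34/84 = 40.5% → open surgery
Small stones: Procedure A 3/5 = 60.0%, open surgery 4/5 = 80.0% → open surgery
Overall: Procedure A 26/95 = 27.4%, open surgery 38/89 = 42.7% → open surgery
Open surgery wins overall and in every stone group — no reversal.

Yes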